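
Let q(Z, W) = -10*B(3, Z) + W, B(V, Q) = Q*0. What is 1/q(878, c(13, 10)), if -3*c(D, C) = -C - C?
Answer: 3/20 ≈ 0.15000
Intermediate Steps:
B(V, Q) = 0
c(D, C) = 2*C/3 (c(D, C) = -(-C - C)/3 = -(-2)*C/3 = 2*C/3)
q(Z, W) = W (q(Z, W) = -10*0 + W = 0 + W = W)
1/q(878, c(13, 10)) = 1/((⅔)*10) = 1/(20/3) = 3/20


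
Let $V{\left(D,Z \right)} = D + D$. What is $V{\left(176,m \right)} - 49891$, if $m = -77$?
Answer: $-49539$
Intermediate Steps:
$V{\left(D,Z \right)} = 2 D$
$V{\left(176,m \right)} - 49891 = 2 \cdot 176 - 49891 = 352 - 49891 = -49539$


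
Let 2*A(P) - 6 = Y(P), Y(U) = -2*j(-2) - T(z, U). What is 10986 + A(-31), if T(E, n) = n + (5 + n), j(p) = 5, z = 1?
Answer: 22025/2 ≈ 11013.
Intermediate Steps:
T(E, n) = 5 + 2*n
Y(U) = -15 - 2*U (Y(U) = -2*5 - (5 + 2*U) = -10 + (-5 - 2*U) = -15 - 2*U)
A(P) = -9/2 - P (A(P) = 3 + (-15 - 2*P)/2 = 3 + (-15/2 - P) = -9/2 - P)
10986 + A(-31) = 10986 + (-9/2 - 1*(-31)) = 10986 + (-9/2 + 31) = 10986 + 53/2 = 22025/2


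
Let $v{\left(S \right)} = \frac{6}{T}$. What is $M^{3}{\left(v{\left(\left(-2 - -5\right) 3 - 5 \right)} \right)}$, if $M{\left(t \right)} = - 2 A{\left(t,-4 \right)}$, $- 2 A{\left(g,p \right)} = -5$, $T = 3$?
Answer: $-125$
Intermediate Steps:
$v{\left(S \right)} = 2$ ($v{\left(S \right)} = \frac{6}{3} = 6 \cdot \frac{1}{3} = 2$)
$A{\left(g,p \right)} = \frac{5}{2}$ ($A{\left(g,p \right)} = \left(- \frac{1}{2}\right) \left(-5\right) = \frac{5}{2}$)
$M{\left(t \right)} = -5$ ($M{\left(t \right)} = \left(-2\right) \frac{5}{2} = -5$)
$M^{3}{\left(v{\left(\left(-2 - -5\right) 3 - 5 \right)} \right)} = \left(-5\right)^{3} = -125$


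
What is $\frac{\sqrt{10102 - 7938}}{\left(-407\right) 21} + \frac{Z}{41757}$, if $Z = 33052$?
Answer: $\frac{33052}{41757} - \frac{2 \sqrt{541}}{8547} \approx 0.78609$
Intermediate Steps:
$\frac{\sqrt{10102 - 7938}}{\left(-407\right) 21} + \frac{Z}{41757} = \frac{\sqrt{10102 - 7938}}{\left(-407\right) 21} + \frac{33052}{41757} = \frac{\sqrt{2164}}{-8547} + 33052 \cdot \frac{1}{41757} = 2 \sqrt{541} \left(- \frac{1}{8547}\right) + \frac{33052}{41757} = - \frac{2 \sqrt{541}}{8547} + \frac{33052}{41757} = \frac{33052}{41757} - \frac{2 \sqrt{541}}{8547}$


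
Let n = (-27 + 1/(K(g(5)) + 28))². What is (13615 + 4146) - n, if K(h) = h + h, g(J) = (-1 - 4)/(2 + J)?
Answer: 589309331/34596 ≈ 17034.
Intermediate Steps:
g(J) = -5/(2 + J)
K(h) = 2*h
n = 25150225/34596 (n = (-27 + 1/(2*(-5/(2 + 5)) + 28))² = (-27 + 1/(2*(-5/7) + 28))² = (-27 + 1/(-10/7 + 28))² = (-27 + 1/(186/7))² = (-27 + 7/186)² = (-5015/186)² = 25150225/34596 ≈ 726.97)
(13615 + 4146) - n = (13615 + 4146) - 1*25150225/34596 = 17761 - 25150225/34596 = 589309331/34596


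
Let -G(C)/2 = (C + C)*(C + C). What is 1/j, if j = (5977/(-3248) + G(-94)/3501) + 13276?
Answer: 11371248/150714168347 ≈ 7.5449e-5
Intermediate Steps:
G(C) = -8*C² (G(C) = -2*(C + C)*(C + C) = -2*2*C*2*C = -8*C²)
j = 150714168347/11371248 (j = (5977/(-3248) - 8*(-94)²/3501) + 13276 = (5977*(-1/3248) - 8*8836*(1/3501)) + 13276 = (-5977/3248 - 70688*1/3501) + 13276 = (-5977/3248 - 70688/3501) + 13276 = -250520101/11371248 + 13276 = 150714168347/11371248 ≈ 13254.)
1/j = 1/(150714168347/11371248) = 11371248/150714168347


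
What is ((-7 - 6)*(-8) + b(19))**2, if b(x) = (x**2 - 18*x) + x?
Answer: 20164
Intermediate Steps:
b(x) = x**2 - 17*x
((-7 - 6)*(-8) + b(19))**2 = ((-7 - 6)*(-8) + 19*(-17 + 19))**2 = (-13*(-8) + 19*2)**2 = (104 + 38)**2 = 142**2 = 20164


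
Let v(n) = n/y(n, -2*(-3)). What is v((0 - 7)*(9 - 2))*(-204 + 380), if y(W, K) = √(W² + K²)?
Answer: -8624*√2437/2437 ≈ -174.70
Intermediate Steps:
y(W, K) = √(K² + W²)
v(n) = n/√(36 + n²) (v(n) = n/(√((-2*(-3))² + n²)) = n/(√(6² + n²)) = n/(√(36 + n²)) = n/√(36 + n²))
v((0 - 7)*(9 - 2))*(-204 + 380) = (((0 - 7)*(9 - 2))/√(36 + ((0 - 7)*(9 - 2))²))*(-204 + 380) = ((-7*7)/√(36 + (-7*7)²))*176 = -49/√(36 + (-49)²)*176 = -49/√(36 + 2401)*176 = -49*√2437/2437*176 = -8624*√2437/2437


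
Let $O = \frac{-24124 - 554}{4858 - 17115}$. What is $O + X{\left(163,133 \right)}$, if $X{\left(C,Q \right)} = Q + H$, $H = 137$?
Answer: $\frac{3334068}{12257} \approx 272.01$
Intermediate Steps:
$X{\left(C,Q \right)} = 137 + Q$ ($X{\left(C,Q \right)} = Q + 137 = 137 + Q$)
$O = \frac{24678}{12257}$ ($O = - \frac{24678}{-12257} = \left(-24678\right) \left(- \frac{1}{12257}\right) = \frac{24678}{12257} \approx 2.0134$)
$O + X{\left(163,133 \right)} = \frac{24678}{12257} + \left(137 + 133\right) = \frac{24678}{12257} + 270 = \frac{3334068}{12257}$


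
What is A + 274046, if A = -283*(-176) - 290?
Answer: 323564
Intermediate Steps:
A = 49518 (A = 49808 - 290 = 49518)
A + 274046 = 49518 + 274046 = 323564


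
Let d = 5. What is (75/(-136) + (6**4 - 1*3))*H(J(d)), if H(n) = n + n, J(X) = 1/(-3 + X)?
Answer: 175773/136 ≈ 1292.4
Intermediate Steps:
H(n) = 2*n
(75/(-136) + (6**4 - 1*3))*H(J(d)) = (75/(-136) + (6**4 - 1*3))*(2/(-3 + 5)) = (75*(-1/136) + (1296 - 3))*(2/2) = (-75/136 + 1293)*(2*(1/2)) = (175773/136)*1 = 175773/136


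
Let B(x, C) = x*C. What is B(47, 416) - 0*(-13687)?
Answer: 19552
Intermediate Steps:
B(x, C) = C*x
B(47, 416) - 0*(-13687) = 416*47 - 0*(-13687) = 19552 - 1*0 = 19552 + 0 = 19552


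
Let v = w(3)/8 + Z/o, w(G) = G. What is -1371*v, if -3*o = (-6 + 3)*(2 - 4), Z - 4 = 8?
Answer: 61695/8 ≈ 7711.9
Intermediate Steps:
Z = 12 (Z = 4 + 8 = 12)
o = -2 (o = -(-6 + 3)*(2 - 4)/3 = -(-1)*(-2) = -1/3*6 = -2)
v = -45/8 (v = 3/8 + 12/(-2) = 3*(1/8) + 12*(-1/2) = 3/8 - 6 = -45/8 ≈ -5.6250)
-1371*v = -1371*(-45/8) = 61695/8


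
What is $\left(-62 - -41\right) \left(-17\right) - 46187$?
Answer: $-45830$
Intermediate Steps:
$\left(-62 - -41\right) \left(-17\right) - 46187 = \left(-62 + \left(22 + 19\right)\right) \left(-17\right) - 46187 = \left(-62 + 41\right) \left(-17\right) - 46187 = \left(-21\right) \left(-17\right) - 46187 = 357 - 46187 = -45830$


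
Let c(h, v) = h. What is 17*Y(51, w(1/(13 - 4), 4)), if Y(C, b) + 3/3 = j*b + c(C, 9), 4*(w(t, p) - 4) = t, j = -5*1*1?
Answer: 18275/36 ≈ 507.64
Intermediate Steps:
j = -5 (j = -5*1 = -5)
w(t, p) = 4 + t/4
Y(C, b) = -1 + C - 5*b (Y(C, b) = -1 + (-5*b + C) = -1 + (C - 5*b) = -1 + C - 5*b)
17*Y(51, w(1/(13 - 4), 4)) = 17*(-1 + 51 - 5*(4 + 1/(4*(13 - 4)))) = 17*(-1 + 51 - 5*(4 + (¼)/9)) = 17*(-1 + 51 - 5*(4 + (¼)*(⅑))) = 17*(-1 + 51 - 5*(4 + 1/36)) = 17*(-1 + 51 - 5*145/36) = 17*(-1 + 51 - 725/36) = 17*(1075/36) = 18275/36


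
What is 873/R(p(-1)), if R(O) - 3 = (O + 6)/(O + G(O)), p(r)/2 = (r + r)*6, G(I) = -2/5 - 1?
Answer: 36957/157 ≈ 235.40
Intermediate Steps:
G(I) = -7/5 (G(I) = -2*1/5 - 1 = -2/5 - 1 = -7/5)
p(r) = 24*r (p(r) = 2*((r + r)*6) = 2*((2*r)*6) = 2*(12*r) = 24*r)
R(O) = 3 + (6 + O)/(-7/5 + O) (R(O) = 3 + (O + 6)/(O - 7/5) = 3 + (6 + O)/(-7/5 + O))
873/R(p(-1)) = 873/(((9 + 20*(24*(-1)))/(-7 + 5*(24*(-1))))) = 873/(((9 + 20*(-24))/(-7 + 5*(-24)))) = 873/(((9 - 480)/(-7 - 120))) = 873/((-471/(-127))) = 873/((-1/127*(-471))) = 873/(471/127) = 873*(127/471) = 36957/157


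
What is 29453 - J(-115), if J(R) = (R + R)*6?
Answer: 30833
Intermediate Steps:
J(R) = 12*R (J(R) = (2*R)*6 = 12*R)
29453 - J(-115) = 29453 - 12*(-115) = 29453 - 1*(-1380) = 29453 + 1380 = 30833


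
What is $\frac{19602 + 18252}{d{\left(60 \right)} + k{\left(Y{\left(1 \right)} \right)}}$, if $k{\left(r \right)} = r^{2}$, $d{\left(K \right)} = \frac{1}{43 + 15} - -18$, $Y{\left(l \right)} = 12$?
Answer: $\frac{2195532}{9397} \approx 233.64$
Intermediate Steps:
$d{\left(K \right)} = \frac{1045}{58}$ ($d{\left(K \right)} = \frac{1}{58} + 18 = \frac{1045}{58}$)
$\frac{19602 + 18252}{d{\left(60 \right)} + k{\left(Y{\left(1 \right)} \right)}} = \frac{19602 + 18252}{\frac{1045}{58} + 12^{2}} = \frac{37854}{\frac{1045}{58} + 144} = \frac{37854}{\frac{9397}{58}} = 37854 \cdot \frac{58}{9397} = \frac{2195532}{9397}$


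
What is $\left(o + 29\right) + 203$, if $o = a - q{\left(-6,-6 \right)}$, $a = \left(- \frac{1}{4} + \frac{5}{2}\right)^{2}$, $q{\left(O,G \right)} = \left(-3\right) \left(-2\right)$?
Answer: $\frac{3697}{16} \approx 231.06$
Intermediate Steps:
$q{\left(O,G \right)} = 6$
$a = \frac{81}{16}$ ($a = \left(\left(-1\right) \frac{1}{4} + 5 \cdot \frac{1}{2}\right)^{2} = \left(- \frac{1}{4} + \frac{5}{2}\right)^{2} = \left(\frac{9}{4}\right)^{2} = \frac{81}{16} \approx 5.0625$)
$o = - \frac{15}{16}$ ($o = \frac{81}{16} - 6 = - \frac{15}{16} \approx -0.9375$)
$\left(o + 29\right) + 203 = \left(- \frac{15}{16} + 29\right) + 203 = \frac{449}{16} + 203 = \frac{3697}{16}$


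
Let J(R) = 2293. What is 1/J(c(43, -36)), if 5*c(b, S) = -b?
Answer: 1/2293 ≈ 0.00043611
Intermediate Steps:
c(b, S) = -b/5 (c(b, S) = (-b)/5 = -b/5)
1/J(c(43, -36)) = 1/2293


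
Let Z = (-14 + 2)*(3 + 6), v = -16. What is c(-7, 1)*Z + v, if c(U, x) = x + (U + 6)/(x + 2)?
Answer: -88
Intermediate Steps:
c(U, x) = x + (6 + U)/(2 + x)
Z = -108 (Z = -12*9 = -108)
c(-7, 1)*Z + v = ((6 - 7 + 1² + 2*1)/(2 + 1))*(-108) - 16 = ((6 - 7 + 1 + 2)/3)*(-108) - 16 = ((⅓)*2)*(-108) - 16 = (⅔)*(-108) - 16 = -72 - 16 = -88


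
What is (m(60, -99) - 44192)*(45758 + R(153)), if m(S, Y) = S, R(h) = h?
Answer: -2026144252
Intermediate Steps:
(m(60, -99) - 44192)*(45758 + R(153)) = (60 - 44192)*(45758 + 153) = -44132*45911 = -2026144252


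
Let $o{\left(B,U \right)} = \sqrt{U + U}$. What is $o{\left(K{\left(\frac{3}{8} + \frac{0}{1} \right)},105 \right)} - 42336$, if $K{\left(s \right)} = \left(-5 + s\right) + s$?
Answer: $-42336 + \sqrt{210} \approx -42322.0$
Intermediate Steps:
$K{\left(s \right)} = -5 + 2 s$
$o{\left(B,U \right)} = \sqrt{2} \sqrt{U}$ ($o{\left(B,U \right)} = \sqrt{2 U} = \sqrt{2} \sqrt{U}$)
$o{\left(K{\left(\frac{3}{8} + \frac{0}{1} \right)},105 \right)} - 42336 = \sqrt{2} \sqrt{105} - 42336 = \sqrt{210} - 42336 = -42336 + \sqrt{210}$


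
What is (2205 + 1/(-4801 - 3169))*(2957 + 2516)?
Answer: 96181675577/7970 ≈ 1.2068e+7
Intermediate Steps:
(2205 + 1/(-4801 - 3169))*(2957 + 2516) = (2205 + 1/(-7970))*5473 = (2205 - 1/7970)*5473 = (17573849/7970)*5473 = 96181675577/7970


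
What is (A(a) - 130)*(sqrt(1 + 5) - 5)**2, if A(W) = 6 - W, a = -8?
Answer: -3596 + 1160*sqrt(6) ≈ -754.59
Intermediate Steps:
(A(a) - 130)*(sqrt(1 + 5) - 5)**2 = ((6 - 1*(-8)) - 130)*(sqrt(1 + 5) - 5)**2 = ((6 + 8) - 130)*(sqrt(6) - 5)**2 = (14 - 130)*(-5 + sqrt(6))**2 = -116*(-5 + sqrt(6))**2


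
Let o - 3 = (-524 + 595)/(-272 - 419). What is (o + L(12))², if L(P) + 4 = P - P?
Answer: 580644/477481 ≈ 1.2161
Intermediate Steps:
L(P) = -4 (L(P) = -4 + (P - P) = -4 + 0 = -4)
o = 2002/691 (o = 3 + (-524 + 595)/(-272 - 419) = 3 + 71/(-691) = 3 + 71*(-1/691) = 3 - 71/691 = 2002/691 ≈ 2.8973)
(o + L(12))² = (2002/691 - 4)² = (-762/691)² = 580644/477481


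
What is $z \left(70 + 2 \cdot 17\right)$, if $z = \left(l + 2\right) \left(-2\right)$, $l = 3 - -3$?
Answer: $-1664$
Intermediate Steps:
$l = 6$ ($l = 3 + 3 = 6$)
$z = -16$ ($z = \left(6 + 2\right) \left(-2\right) = 8 \left(-2\right) = -16$)
$z \left(70 + 2 \cdot 17\right) = - 16 \left(70 + 2 \cdot 17\right) = - 16 \left(70 + 34\right) = \left(-16\right) 104 = -1664$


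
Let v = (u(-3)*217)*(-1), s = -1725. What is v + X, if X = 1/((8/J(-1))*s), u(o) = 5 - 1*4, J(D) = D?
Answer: -2994599/13800 ≈ -217.00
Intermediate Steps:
u(o) = 1 (u(o) = 5 - 4 = 1)
X = 1/13800 (X = 1/((8/(-1))*(-1725)) = 1/((8*(-1))*(-1725)) = 1/(-8*(-1725)) = 1/13800 ≈ 7.2464e-5)
v = -217 (v = (1*217)*(-1) = 217*(-1) = -217)
v + X = -217 + 1/13800 = -2994599/13800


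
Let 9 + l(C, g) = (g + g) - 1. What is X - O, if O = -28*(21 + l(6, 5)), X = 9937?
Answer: 10525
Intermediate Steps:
l(C, g) = -10 + 2*g (l(C, g) = -9 + ((g + g) - 1) = -9 + (2*g - 1) = -9 + (-1 + 2*g) = -10 + 2*g)
O = -588 (O = -28*(21 + (-10 + 2*5)) = -28*(21 + (-10 + 10)) = -28*(21 + 0) = -28*21 = -588)
X - O = 9937 - 1*(-588) = 9937 + 588 = 10525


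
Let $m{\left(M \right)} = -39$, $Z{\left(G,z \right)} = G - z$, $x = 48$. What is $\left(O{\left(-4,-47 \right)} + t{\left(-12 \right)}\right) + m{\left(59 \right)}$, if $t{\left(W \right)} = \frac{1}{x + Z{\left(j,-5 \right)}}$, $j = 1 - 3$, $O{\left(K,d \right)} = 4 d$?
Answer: $- \frac{11576}{51} \approx -226.98$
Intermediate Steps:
$j = -2$ ($j = 1 - 3 = -2$)
$t{\left(W \right)} = \frac{1}{51}$ ($t{\left(W \right)} = \frac{1}{48 - -3} = \frac{1}{48 + \left(-2 + 5\right)} = \frac{1}{48 + 3} = \frac{1}{51}$)
$\left(O{\left(-4,-47 \right)} + t{\left(-12 \right)}\right) + m{\left(59 \right)} = \left(4 \left(-47\right) + \frac{1}{51}\right) - 39 = \left(-188 + \frac{1}{51}\right) - 39 = - \frac{9587}{51} - 39 = - \frac{11576}{51}$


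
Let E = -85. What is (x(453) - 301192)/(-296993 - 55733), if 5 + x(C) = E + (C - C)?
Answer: 150641/176363 ≈ 0.85415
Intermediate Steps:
x(C) = -90 (x(C) = -5 + (-85 + (C - C)) = -5 + (-85 + 0) = -5 - 85 = -90)
(x(453) - 301192)/(-296993 - 55733) = (-90 - 301192)/(-296993 - 55733) = -301282/(-352726) = -301282*(-1/352726) = 150641/176363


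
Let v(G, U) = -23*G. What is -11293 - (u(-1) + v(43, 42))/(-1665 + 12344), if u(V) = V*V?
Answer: -120596959/10679 ≈ -11293.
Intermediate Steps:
u(V) = V²
-11293 - (u(-1) + v(43, 42))/(-1665 + 12344) = -11293 - ((-1)² - 23*43)/(-1665 + 12344) = -11293 - (1 - 989)/10679 = -11293 - (-988)/10679 = -11293 - 1*(-988/10679) = -11293 + 988/10679 = -120596959/10679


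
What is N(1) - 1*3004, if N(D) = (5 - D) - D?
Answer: -3001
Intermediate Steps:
N(D) = 5 - 2*D
N(1) - 1*3004 = (5 - 2*1) - 1*3004 = (5 - 2) - 3004 = 3 - 3004 = -3001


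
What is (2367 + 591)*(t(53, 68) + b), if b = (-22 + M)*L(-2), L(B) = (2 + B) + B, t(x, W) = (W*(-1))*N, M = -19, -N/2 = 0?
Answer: 242556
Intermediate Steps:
N = 0 (N = -2*0 = 0)
t(x, W) = 0 (t(x, W) = (W*(-1))*0 = -W*0 = 0)
L(B) = 2 + 2*B
b = 82 (b = (-22 - 19)*(2 + 2*(-2)) = -41*(2 - 4) = -41*(-2) = 82)
(2367 + 591)*(t(53, 68) + b) = (2367 + 591)*(0 + 82) = 2958*82 = 242556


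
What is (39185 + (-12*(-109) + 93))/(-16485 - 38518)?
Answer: -3122/4231 ≈ -0.73789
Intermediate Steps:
(39185 + (-12*(-109) + 93))/(-16485 - 38518) = (39185 + (1308 + 93))/(-55003) = (39185 + 1401)*(-1/55003) = 40586*(-1/55003) = -3122/4231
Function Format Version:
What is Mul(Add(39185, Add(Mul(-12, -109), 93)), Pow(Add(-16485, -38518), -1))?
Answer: Rational(-3122, 4231) ≈ -0.73789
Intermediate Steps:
Mul(Add(39185, Add(Mul(-12, -109), 93)), Pow(Add(-16485, -38518), -1)) = Mul(Add(39185, Add(1308, 93)), Pow(-55003, -1)) = Mul(Add(39185, 1401), Rational(-1, 55003)) = Mul(40586, Rational(-1, 55003)) = Rational(-3122, 4231)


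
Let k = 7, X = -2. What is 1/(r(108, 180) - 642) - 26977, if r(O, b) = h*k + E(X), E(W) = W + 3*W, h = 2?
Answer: -17157373/636 ≈ -26977.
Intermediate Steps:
E(W) = 4*W
r(O, b) = 6 (r(O, b) = 2*7 + 4*(-2) = 14 - 8 = 6)
1/(r(108, 180) - 642) - 26977 = 1/(6 - 642) - 26977 = 1/(-636) - 26977 = -1/636 - 26977 = -17157373/636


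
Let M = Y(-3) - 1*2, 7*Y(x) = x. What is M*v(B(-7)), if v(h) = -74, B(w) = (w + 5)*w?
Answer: 1258/7 ≈ 179.71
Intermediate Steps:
B(w) = w*(5 + w) (B(w) = (5 + w)*w = w*(5 + w))
Y(x) = x/7
M = -17/7 (M = (1/7)*(-3) - 1*2 = -3/7 - 2 = -17/7 ≈ -2.4286)
M*v(B(-7)) = -17/7*(-74) = 1258/7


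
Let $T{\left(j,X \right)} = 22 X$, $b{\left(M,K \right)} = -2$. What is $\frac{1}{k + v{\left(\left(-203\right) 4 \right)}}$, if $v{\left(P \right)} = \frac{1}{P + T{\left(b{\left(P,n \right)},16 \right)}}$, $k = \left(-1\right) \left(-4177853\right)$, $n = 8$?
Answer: $\frac{460}{1921812379} \approx 2.3936 \cdot 10^{-7}$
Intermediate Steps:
$k = 4177853$
$v{\left(P \right)} = \frac{1}{352 + P}$ ($v{\left(P \right)} = \frac{1}{P + 22 \cdot 16} = \frac{1}{P + 352} = \frac{1}{352 + P}$)
$\frac{1}{k + v{\left(\left(-203\right) 4 \right)}} = \frac{1}{4177853 + \frac{1}{352 - 812}} = \frac{1}{4177853 + \frac{1}{-460}} = \frac{1}{4177853 - \frac{1}{460}} = \frac{1}{\frac{1921812379}{460}} = \frac{460}{1921812379}$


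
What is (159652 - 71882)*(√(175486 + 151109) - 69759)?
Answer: -6122747430 + 87770*√326595 ≈ -6.0726e+9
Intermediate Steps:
(159652 - 71882)*(√(175486 + 151109) - 69759) = 87770*(√326595 - 69759) = 87770*(-69759 + √326595) = -6122747430 + 87770*√326595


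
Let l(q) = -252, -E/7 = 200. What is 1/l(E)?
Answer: -1/252 ≈ -0.0039683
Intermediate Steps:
E = -1400 (E = -7*200 = -1400)
1/l(E) = 1/(-252) = -1/252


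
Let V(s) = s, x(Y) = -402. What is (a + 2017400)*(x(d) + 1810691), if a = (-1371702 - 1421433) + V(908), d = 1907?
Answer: -1402660795003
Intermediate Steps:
a = -2792227 (a = (-1371702 - 1421433) + 908 = -2793135 + 908 = -2792227)
(a + 2017400)*(x(d) + 1810691) = (-2792227 + 2017400)*(-402 + 1810691) = -774827*1810289 = -1402660795003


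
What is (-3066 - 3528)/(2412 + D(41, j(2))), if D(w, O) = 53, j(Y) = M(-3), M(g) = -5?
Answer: -6594/2465 ≈ -2.6750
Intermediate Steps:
j(Y) = -5
(-3066 - 3528)/(2412 + D(41, j(2))) = (-3066 - 3528)/(2412 + 53) = -6594/2465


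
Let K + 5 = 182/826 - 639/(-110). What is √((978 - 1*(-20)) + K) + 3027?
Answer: 3027 + √42079219490/6490 ≈ 3058.6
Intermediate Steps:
K = 6681/6490 (K = -5 + (182/826 - 639/(-110)) = -5 + (182*(1/826) - 639*(-1/110)) = -5 + (13/59 + 639/110) = -5 + 39131/6490 = 6681/6490 ≈ 1.0294)
√((978 - 1*(-20)) + K) + 3027 = √((978 - 1*(-20)) + 6681/6490) + 3027 = √((978 + 20) + 6681/6490) + 3027 = √(998 + 6681/6490) + 3027 = √(6483701/6490) + 3027 = √42079219490/6490 + 3027 = 3027 + √42079219490/6490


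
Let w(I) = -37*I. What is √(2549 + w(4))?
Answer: 49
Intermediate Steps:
√(2549 + w(4)) = √(2549 - 37*4) = √(2549 - 148) = √2401 = 49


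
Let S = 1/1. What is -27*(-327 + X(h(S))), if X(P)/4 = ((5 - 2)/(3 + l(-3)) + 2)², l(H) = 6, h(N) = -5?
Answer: 8241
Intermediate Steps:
S = 1
X(P) = 196/9 (X(P) = 4*((5 - 2)/(3 + 6) + 2)² = 4*(3/9 + 2)² = 4*(3*(⅑) + 2)² = 4*(⅓ + 2)² = 4*(7/3)² = 4*(49/9) = 196/9)
-27*(-327 + X(h(S))) = -27*(-327 + 196/9) = -27*(-2747/9) = 8241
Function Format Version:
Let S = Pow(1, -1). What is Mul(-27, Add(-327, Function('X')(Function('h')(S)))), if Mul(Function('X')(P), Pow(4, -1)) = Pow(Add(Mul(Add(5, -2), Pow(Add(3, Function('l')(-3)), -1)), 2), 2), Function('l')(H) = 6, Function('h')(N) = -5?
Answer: 8241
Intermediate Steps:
S = 1
Function('X')(P) = Rational(196, 9) (Function('X')(P) = Mul(4, Pow(Add(Mul(Add(5, -2), Pow(Add(3, 6), -1)), 2), 2)) = Mul(4, Pow(Add(Mul(3, Pow(9, -1)), 2), 2)) = Mul(4, Pow(Add(Mul(3, Rational(1, 9)), 2), 2)) = Mul(4, Pow(Add(Rational(1, 3), 2), 2)) = Mul(4, Pow(Rational(7, 3), 2)) = Mul(4, Rational(49, 9)) = Rational(196, 9))
Mul(-27, Add(-327, Function('X')(Function('h')(S)))) = Mul(-27, Add(-327, Rational(196, 9))) = Mul(-27, Rational(-2747, 9)) = 8241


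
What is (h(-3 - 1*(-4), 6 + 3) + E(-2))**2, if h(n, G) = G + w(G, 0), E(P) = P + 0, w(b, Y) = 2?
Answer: 81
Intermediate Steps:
E(P) = P
h(n, G) = 2 + G (h(n, G) = G + 2 = 2 + G)
(h(-3 - 1*(-4), 6 + 3) + E(-2))**2 = ((2 + (6 + 3)) - 2)**2 = ((2 + 9) - 2)**2 = (11 - 2)**2 = 9**2 = 81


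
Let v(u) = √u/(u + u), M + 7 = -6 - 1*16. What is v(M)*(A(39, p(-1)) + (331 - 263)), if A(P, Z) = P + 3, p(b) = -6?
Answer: -55*I*√29/29 ≈ -10.213*I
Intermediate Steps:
A(P, Z) = 3 + P
M = -29 (M = -7 + (-6 - 1*16) = -7 + (-6 - 16) = -7 - 22 = -29)
v(u) = 1/(2*√u) (v(u) = √u/((2*u)) = (1/(2*u))*√u = 1/(2*√u))
v(M)*(A(39, p(-1)) + (331 - 263)) = (1/(2*√(-29)))*((3 + 39) + (331 - 263)) = ((-I*√29/29)/2)*(42 + 68) = -I*√29/58*110 = -55*I*√29/29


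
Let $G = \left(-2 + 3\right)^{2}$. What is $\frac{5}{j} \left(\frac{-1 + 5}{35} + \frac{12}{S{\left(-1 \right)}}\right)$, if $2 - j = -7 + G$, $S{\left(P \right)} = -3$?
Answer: $- \frac{17}{7} \approx -2.4286$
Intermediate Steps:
$G = 1$ ($G = 1^{2} = 1$)
$j = 8$ ($j = 2 - \left(-7 + 1\right) = 2 - -6 = 2 + 6 = 8$)
$\frac{5}{j} \left(\frac{-1 + 5}{35} + \frac{12}{S{\left(-1 \right)}}\right) = \frac{5}{8} \left(\frac{-1 + 5}{35} + \frac{12}{-3}\right) = 5 \cdot \frac{1}{8} \left(4 \cdot \frac{1}{35} + 12 \left(- \frac{1}{3}\right)\right) = \frac{5 \left(\frac{4}{35} - 4\right)}{8} = \frac{5}{8} \left(- \frac{136}{35}\right) = - \frac{17}{7}$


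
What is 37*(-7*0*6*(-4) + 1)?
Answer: 37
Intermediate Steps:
37*(-7*0*6*(-4) + 1) = 37*(-0*(-4) + 1) = 37*(-7*0 + 1) = 37*(0 + 1) = 37*1 = 37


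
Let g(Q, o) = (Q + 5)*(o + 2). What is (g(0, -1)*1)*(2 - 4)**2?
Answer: 20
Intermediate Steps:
g(Q, o) = (2 + o)*(5 + Q) (g(Q, o) = (5 + Q)*(2 + o) = (2 + o)*(5 + Q))
(g(0, -1)*1)*(2 - 4)**2 = ((10 + 2*0 + 5*(-1) + 0*(-1))*1)*(2 - 4)**2 = ((10 + 0 - 5 + 0)*1)*(-2)**2 = (5*1)*4 = 5*4 = 20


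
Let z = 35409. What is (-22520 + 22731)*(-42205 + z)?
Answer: -1433956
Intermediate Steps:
(-22520 + 22731)*(-42205 + z) = (-22520 + 22731)*(-42205 + 35409) = 211*(-6796) = -1433956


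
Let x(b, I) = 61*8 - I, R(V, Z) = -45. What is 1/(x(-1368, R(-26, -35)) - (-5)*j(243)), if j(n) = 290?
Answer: 1/1983 ≈ 0.00050429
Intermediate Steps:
x(b, I) = 488 - I
1/(x(-1368, R(-26, -35)) - (-5)*j(243)) = 1/((488 - 1*(-45)) - (-5)*290) = 1/((488 + 45) - 1*(-1450)) = 1/(533 + 1450) = 1/1983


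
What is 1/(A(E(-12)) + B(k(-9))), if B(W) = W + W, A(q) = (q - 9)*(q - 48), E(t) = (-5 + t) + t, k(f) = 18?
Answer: 1/2962 ≈ 0.00033761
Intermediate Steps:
E(t) = -5 + 2*t
A(q) = (-48 + q)*(-9 + q) (A(q) = (-9 + q)*(-48 + q) = (-48 + q)*(-9 + q))
B(W) = 2*W
1/(A(E(-12)) + B(k(-9))) = 1/((432 + (-5 + 2*(-12))² - 57*(-5 + 2*(-12))) + 2*18) = 1/((432 + (-5 - 24)² - 57*(-5 - 24)) + 36) = 1/((432 + (-29)² - 57*(-29)) + 36) = 1/((432 + 841 + 1653) + 36) = 1/(2926 + 36) = 1/2962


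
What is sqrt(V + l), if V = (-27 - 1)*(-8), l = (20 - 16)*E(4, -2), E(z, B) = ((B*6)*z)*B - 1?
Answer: 2*sqrt(151) ≈ 24.576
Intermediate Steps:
E(z, B) = -1 + 6*z*B**2 (E(z, B) = ((6*B)*z)*B - 1 = (6*B*z)*B - 1 = 6*z*B**2 - 1 = -1 + 6*z*B**2)
l = 380 (l = (20 - 16)*(-1 + 6*4*(-2)**2) = 4*(-1 + 6*4*4) = 4*(-1 + 96) = 4*95 = 380)
V = 224 (V = -28*(-8) = 224)
sqrt(V + l) = sqrt(224 + 380) = sqrt(604) = 2*sqrt(151)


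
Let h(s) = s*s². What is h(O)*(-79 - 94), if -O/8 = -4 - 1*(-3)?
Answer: -88576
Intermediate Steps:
O = 8 (O = -8*(-4 - 1*(-3)) = -8*(-4 + 3) = -8*(-1) = 8)
h(s) = s³
h(O)*(-79 - 94) = 8³*(-79 - 94) = 512*(-173) = -88576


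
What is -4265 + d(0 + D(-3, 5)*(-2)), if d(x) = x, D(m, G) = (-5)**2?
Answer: -4315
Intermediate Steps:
D(m, G) = 25
-4265 + d(0 + D(-3, 5)*(-2)) = -4265 + (0 + 25*(-2)) = -4265 + (0 - 50) = -4265 - 50 = -4315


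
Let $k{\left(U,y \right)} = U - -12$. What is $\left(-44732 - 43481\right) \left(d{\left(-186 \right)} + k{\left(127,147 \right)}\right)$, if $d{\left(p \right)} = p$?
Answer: $4146011$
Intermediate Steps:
$k{\left(U,y \right)} = 12 + U$ ($k{\left(U,y \right)} = U + 12 = 12 + U$)
$\left(-44732 - 43481\right) \left(d{\left(-186 \right)} + k{\left(127,147 \right)}\right) = \left(-44732 - 43481\right) \left(-186 + \left(12 + 127\right)\right) = - 88213 \left(-186 + 139\right) = \left(-88213\right) \left(-47\right) = 4146011$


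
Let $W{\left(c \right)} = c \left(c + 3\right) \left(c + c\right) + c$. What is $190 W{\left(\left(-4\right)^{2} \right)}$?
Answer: $1851360$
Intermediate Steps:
$W{\left(c \right)} = c + 2 c^{2} \left(3 + c\right)$ ($W{\left(c \right)} = c \left(3 + c\right) 2 c + c = c 2 c \left(3 + c\right) + c = 2 c^{2} \left(3 + c\right) + c = c + 2 c^{2} \left(3 + c\right)$)
$190 W{\left(\left(-4\right)^{2} \right)} = 190 \left(-4\right)^{2} \left(1 + 2 \left(\left(-4\right)^{2}\right)^{2} + 6 \left(-4\right)^{2}\right) = 190 \cdot 16 \left(1 + 2 \cdot 16^{2} + 6 \cdot 16\right) = 190 \cdot 16 \left(1 + 2 \cdot 256 + 96\right) = 190 \cdot 16 \left(1 + 512 + 96\right) = 190 \cdot 16 \cdot 609 = 190 \cdot 9744 = 1851360$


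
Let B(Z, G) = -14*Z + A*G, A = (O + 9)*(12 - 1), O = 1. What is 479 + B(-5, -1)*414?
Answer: -16081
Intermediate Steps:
A = 110 (A = (1 + 9)*(12 - 1) = 10*11 = 110)
B(Z, G) = -14*Z + 110*G
479 + B(-5, -1)*414 = 479 + (-14*(-5) + 110*(-1))*414 = 479 + (70 - 110)*414 = 479 - 40*414 = 479 - 16560 = -16081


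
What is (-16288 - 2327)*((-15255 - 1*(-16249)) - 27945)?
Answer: 501692865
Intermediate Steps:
(-16288 - 2327)*((-15255 - 1*(-16249)) - 27945) = -18615*((-15255 + 16249) - 27945) = -18615*(994 - 27945) = -18615*(-26951) = 501692865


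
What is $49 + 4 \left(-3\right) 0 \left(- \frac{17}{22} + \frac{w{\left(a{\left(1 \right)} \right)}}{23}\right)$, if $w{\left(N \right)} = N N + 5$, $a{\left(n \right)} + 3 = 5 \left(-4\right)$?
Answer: $49$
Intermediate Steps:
$a{\left(n \right)} = -23$ ($a{\left(n \right)} = -3 + 5 \left(-4\right) = -3 - 20 = -23$)
$w{\left(N \right)} = 5 + N^{2}$ ($w{\left(N \right)} = N^{2} + 5 = 5 + N^{2}$)
$49 + 4 \left(-3\right) 0 \left(- \frac{17}{22} + \frac{w{\left(a{\left(1 \right)} \right)}}{23}\right) = 49 + 4 \left(-3\right) 0 \left(- \frac{17}{22} + \frac{5 + \left(-23\right)^{2}}{23}\right) = 49 + \left(-12\right) 0 \left(\left(-17\right) \frac{1}{22} + \left(5 + 529\right) \frac{1}{23}\right) = 49 + 0 \left(- \frac{17}{22} + 534 \cdot \frac{1}{23}\right) = 49 + 0 \left(- \frac{17}{22} + \frac{534}{23}\right) = 49 + 0 \cdot \frac{11357}{506} = 49 + 0 = 49$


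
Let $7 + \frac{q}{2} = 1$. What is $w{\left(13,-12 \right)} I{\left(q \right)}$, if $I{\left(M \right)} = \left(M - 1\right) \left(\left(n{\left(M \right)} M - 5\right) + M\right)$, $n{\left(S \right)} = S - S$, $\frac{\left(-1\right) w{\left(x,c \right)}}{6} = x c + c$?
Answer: $222768$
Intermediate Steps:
$w{\left(x,c \right)} = - 6 c - 6 c x$ ($w{\left(x,c \right)} = - 6 \left(x c + c\right) = - 6 \left(c x + c\right) = - 6 \left(c + c x\right) = - 6 c - 6 c x$)
$n{\left(S \right)} = 0$
$q = -12$ ($q = -14 + 2 \cdot 1 = -14 + 2 = -12$)
$I{\left(M \right)} = \left(-1 + M\right) \left(-5 + M\right)$ ($I{\left(M \right)} = \left(M - 1\right) \left(\left(0 M - 5\right) + M\right) = \left(-1 + M\right) \left(\left(0 - 5\right) + M\right) = \left(-1 + M\right) \left(-5 + M\right)$)
$w{\left(13,-12 \right)} I{\left(q \right)} = \left(-6\right) \left(-12\right) \left(1 + 13\right) \left(5 + \left(-12\right)^{2} - -72\right) = \left(-6\right) \left(-12\right) 14 \left(5 + 144 + 72\right) = 1008 \cdot 221 = 222768$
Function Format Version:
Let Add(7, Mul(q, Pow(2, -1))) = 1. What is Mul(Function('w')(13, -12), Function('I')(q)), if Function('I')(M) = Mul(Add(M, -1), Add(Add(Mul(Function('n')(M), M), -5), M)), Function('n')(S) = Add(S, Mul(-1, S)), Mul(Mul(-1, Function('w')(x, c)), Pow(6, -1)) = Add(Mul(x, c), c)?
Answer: 222768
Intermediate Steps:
Function('w')(x, c) = Add(Mul(-6, c), Mul(-6, c, x)) (Function('w')(x, c) = Mul(-6, Add(Mul(x, c), c)) = Mul(-6, Add(Mul(c, x), c)) = Mul(-6, Add(c, Mul(c, x))) = Add(Mul(-6, c), Mul(-6, c, x)))
Function('n')(S) = 0
q = -12 (q = Add(-14, Mul(2, 1)) = Add(-14, 2) = -12)
Function('I')(M) = Mul(Add(-1, M), Add(-5, M)) (Function('I')(M) = Mul(Add(M, -1), Add(Add(Mul(0, M), -5), M)) = Mul(Add(-1, M), Add(Add(0, -5), M)) = Mul(Add(-1, M), Add(-5, M)))
Mul(Function('w')(13, -12), Function('I')(q)) = Mul(Mul(-6, -12, Add(1, 13)), Add(5, Pow(-12, 2), Mul(-6, -12))) = Mul(Mul(-6, -12, 14), Add(5, 144, 72)) = Mul(1008, 221) = 222768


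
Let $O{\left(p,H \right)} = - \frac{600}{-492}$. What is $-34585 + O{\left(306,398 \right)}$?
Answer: $- \frac{1417935}{41} \approx -34584.0$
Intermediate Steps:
$O{\left(p,H \right)} = \frac{50}{41}$ ($O{\left(p,H \right)} = \left(-600\right) \left(- \frac{1}{492}\right) = \frac{50}{41}$)
$-34585 + O{\left(306,398 \right)} = -34585 + \frac{50}{41} = - \frac{1417935}{41}$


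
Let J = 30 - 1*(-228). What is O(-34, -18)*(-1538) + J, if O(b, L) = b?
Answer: 52550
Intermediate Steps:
J = 258 (J = 30 + 228 = 258)
O(-34, -18)*(-1538) + J = -34*(-1538) + 258 = 52292 + 258 = 52550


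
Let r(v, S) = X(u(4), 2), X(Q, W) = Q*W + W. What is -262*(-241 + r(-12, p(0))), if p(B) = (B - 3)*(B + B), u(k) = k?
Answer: 60522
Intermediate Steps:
X(Q, W) = W + Q*W
p(B) = 2*B*(-3 + B) (p(B) = (-3 + B)*(2*B) = 2*B*(-3 + B))
r(v, S) = 10 (r(v, S) = 2*(1 + 4) = 2*5 = 10)
-262*(-241 + r(-12, p(0))) = -262*(-241 + 10) = -262*(-231) = 60522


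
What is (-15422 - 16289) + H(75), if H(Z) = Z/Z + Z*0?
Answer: -31710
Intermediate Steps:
H(Z) = 1 (H(Z) = 1 + 0 = 1)
(-15422 - 16289) + H(75) = (-15422 - 16289) + 1 = -31711 + 1 = -31710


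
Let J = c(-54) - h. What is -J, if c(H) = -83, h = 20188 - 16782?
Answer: 3489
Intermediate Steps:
h = 3406
J = -3489 (J = -83 - 1*3406 = -83 - 3406 = -3489)
-J = -1*(-3489) = 3489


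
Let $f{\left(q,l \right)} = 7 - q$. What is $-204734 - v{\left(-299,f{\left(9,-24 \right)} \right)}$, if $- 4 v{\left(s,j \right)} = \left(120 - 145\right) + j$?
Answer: $- \frac{818963}{4} \approx -2.0474 \cdot 10^{5}$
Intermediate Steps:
$v{\left(s,j \right)} = \frac{25}{4} - \frac{j}{4}$ ($v{\left(s,j \right)} = - \frac{\left(120 - 145\right) + j}{4} = - \frac{-25 + j}{4} = \frac{25}{4} - \frac{j}{4}$)
$-204734 - v{\left(-299,f{\left(9,-24 \right)} \right)} = -204734 - \left(\frac{25}{4} - \frac{7 - 9}{4}\right) = -204734 - \left(\frac{25}{4} - - \frac{1}{2}\right) = -204734 - \left(\frac{25}{4} + \frac{1}{2}\right) = -204734 - \frac{27}{4} = - \frac{818963}{4}$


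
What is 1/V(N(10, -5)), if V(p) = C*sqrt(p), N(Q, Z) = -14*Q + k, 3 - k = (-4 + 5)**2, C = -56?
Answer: I*sqrt(138)/7728 ≈ 0.0015201*I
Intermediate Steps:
k = 2 (k = 3 - (-4 + 5)**2 = 3 - 1*1**2 = 3 - 1*1 = 3 - 1 = 2)
N(Q, Z) = 2 - 14*Q (N(Q, Z) = -14*Q + 2 = 2 - 14*Q)
V(p) = -56*sqrt(p)
1/V(N(10, -5)) = 1/(-56*sqrt(2 - 14*10)) = 1/(-56*sqrt(2 - 140)) = 1/(-56*I*sqrt(138)) = I*sqrt(138)/7728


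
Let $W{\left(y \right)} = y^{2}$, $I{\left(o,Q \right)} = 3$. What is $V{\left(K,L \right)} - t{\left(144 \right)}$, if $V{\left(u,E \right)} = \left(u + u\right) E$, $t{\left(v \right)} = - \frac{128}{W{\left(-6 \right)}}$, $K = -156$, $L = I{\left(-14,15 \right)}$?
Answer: $- \frac{8392}{9} \approx -932.44$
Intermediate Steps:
$L = 3$
$t{\left(v \right)} = - \frac{32}{9}$ ($t{\left(v \right)} = - \frac{128}{\left(-6\right)^{2}} = - \frac{128}{36} = \left(-128\right) \frac{1}{36} = - \frac{32}{9}$)
$V{\left(u,E \right)} = 2 E u$ ($V{\left(u,E \right)} = 2 u E = 2 E u$)
$V{\left(K,L \right)} - t{\left(144 \right)} = 2 \cdot 3 \left(-156\right) - - \frac{32}{9} = -936 + \frac{32}{9} = - \frac{8392}{9}$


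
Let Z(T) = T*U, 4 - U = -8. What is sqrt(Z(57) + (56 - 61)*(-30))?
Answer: sqrt(834) ≈ 28.879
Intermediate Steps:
U = 12 (U = 4 - 1*(-8) = 4 + 8 = 12)
Z(T) = 12*T (Z(T) = T*12 = 12*T)
sqrt(Z(57) + (56 - 61)*(-30)) = sqrt(12*57 + (56 - 61)*(-30)) = sqrt(684 - 5*(-30)) = sqrt(684 + 150) = sqrt(834)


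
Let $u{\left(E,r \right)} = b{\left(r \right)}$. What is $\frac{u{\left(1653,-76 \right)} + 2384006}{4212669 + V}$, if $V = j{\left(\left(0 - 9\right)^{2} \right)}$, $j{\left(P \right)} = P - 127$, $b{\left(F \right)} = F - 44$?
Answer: $\frac{2383886}{4212623} \approx 0.56589$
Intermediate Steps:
$b{\left(F \right)} = -44 + F$
$u{\left(E,r \right)} = -44 + r$
$j{\left(P \right)} = -127 + P$
$V = -46$ ($V = -127 + \left(0 - 9\right)^{2} = -127 + \left(-9\right)^{2} = -127 + 81 = -46$)
$\frac{u{\left(1653,-76 \right)} + 2384006}{4212669 + V} = \frac{\left(-44 - 76\right) + 2384006}{4212669 - 46} = \frac{-120 + 2384006}{4212623} = 2383886 \cdot \frac{1}{4212623} = \frac{2383886}{4212623}$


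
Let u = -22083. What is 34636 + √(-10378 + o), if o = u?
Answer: 34636 + I*√32461 ≈ 34636.0 + 180.17*I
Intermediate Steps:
o = -22083
34636 + √(-10378 + o) = 34636 + √(-10378 - 22083) = 34636 + √(-32461) = 34636 + I*√32461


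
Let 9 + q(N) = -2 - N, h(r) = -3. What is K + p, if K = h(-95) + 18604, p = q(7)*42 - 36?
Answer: 17809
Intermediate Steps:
q(N) = -11 - N (q(N) = -9 + (-2 - N) = -11 - N)
p = -792 (p = (-11 - 1*7)*42 - 36 = (-11 - 7)*42 - 36 = -18*42 - 36 = -756 - 36 = -792)
K = 18601 (K = -3 + 18604 = 18601)
K + p = 18601 - 792 = 17809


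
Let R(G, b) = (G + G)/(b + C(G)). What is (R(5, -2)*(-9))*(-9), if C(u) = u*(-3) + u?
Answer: -135/2 ≈ -67.500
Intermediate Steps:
C(u) = -2*u (C(u) = -3*u + u = -2*u)
R(G, b) = 2*G/(b - 2*G) (R(G, b) = (G + G)/(b - 2*G) = (2*G)/(b - 2*G) = 2*G/(b - 2*G))
(R(5, -2)*(-9))*(-9) = ((2*5/(-2 - 2*5))*(-9))*(-9) = ((2*5/(-2 - 10))*(-9))*(-9) = ((2*5/(-12))*(-9))*(-9) = ((2*5*(-1/12))*(-9))*(-9) = -⅚*(-9)*(-9) = (15/2)*(-9) = -135/2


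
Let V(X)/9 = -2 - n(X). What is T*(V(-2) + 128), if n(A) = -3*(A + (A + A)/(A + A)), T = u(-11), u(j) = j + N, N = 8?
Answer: -249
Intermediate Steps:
u(j) = 8 + j (u(j) = j + 8 = 8 + j)
T = -3 (T = 8 - 11 = -3)
n(A) = -3 - 3*A (n(A) = -3*(A + (2*A)/((2*A))) = -3*(A + (2*A)*(1/(2*A))) = -3*(A + 1) = -3*(1 + A) = -3 - 3*A)
V(X) = 9 + 27*X (V(X) = 9*(-2 - (-3 - 3*X)) = 9*(-2 + (3 + 3*X)) = 9*(1 + 3*X) = 9 + 27*X)
T*(V(-2) + 128) = -3*((9 + 27*(-2)) + 128) = -3*((9 - 54) + 128) = -3*(-45 + 128) = -3*83 = -249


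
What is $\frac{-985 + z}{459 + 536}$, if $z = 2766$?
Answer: $\frac{1781}{995} \approx 1.7899$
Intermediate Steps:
$\frac{-985 + z}{459 + 536} = \frac{-985 + 2766}{459 + 536} = \frac{1781}{995}$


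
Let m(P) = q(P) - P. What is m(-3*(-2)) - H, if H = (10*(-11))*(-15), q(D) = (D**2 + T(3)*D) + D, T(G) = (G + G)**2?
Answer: -1398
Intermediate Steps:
T(G) = 4*G**2 (T(G) = (2*G)**2 = 4*G**2)
q(D) = D**2 + 37*D (q(D) = (D**2 + (4*3**2)*D) + D = (D**2 + (4*9)*D) + D = (D**2 + 36*D) + D = D**2 + 37*D)
H = 1650 (H = -110*(-15) = 1650)
m(P) = -P + P*(37 + P) (m(P) = P*(37 + P) - P = -P + P*(37 + P))
m(-3*(-2)) - H = (-3*(-2))*(36 - 3*(-2)) - 1*1650 = 6*(36 + 6) - 1650 = 6*42 - 1650 = 252 - 1650 = -1398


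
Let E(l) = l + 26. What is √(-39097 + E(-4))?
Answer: 5*I*√1563 ≈ 197.67*I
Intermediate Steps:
E(l) = 26 + l
√(-39097 + E(-4)) = √(-39097 + (26 - 4)) = √(-39097 + 22) = √(-39075) = 5*I*√1563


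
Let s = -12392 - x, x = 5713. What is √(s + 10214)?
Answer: I*√7891 ≈ 88.831*I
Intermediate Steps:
s = -18105 (s = -12392 - 1*5713 = -12392 - 5713 = -18105)
√(s + 10214) = √(-18105 + 10214) = √(-7891) = I*√7891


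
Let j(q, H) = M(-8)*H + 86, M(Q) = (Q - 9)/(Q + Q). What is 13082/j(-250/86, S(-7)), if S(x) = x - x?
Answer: 6541/43 ≈ 152.12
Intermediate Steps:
M(Q) = (-9 + Q)/(2*Q) (M(Q) = (-9 + Q)/((2*Q)) = (-9 + Q)*(1/(2*Q)) = (-9 + Q)/(2*Q))
S(x) = 0
j(q, H) = 86 + 17*H/16 (j(q, H) = ((1/2)*(-9 - 8)/(-8))*H + 86 = ((1/2)*(-1/8)*(-17))*H + 86 = 17*H/16 + 86 = 86 + 17*H/16)
13082/j(-250/86, S(-7)) = 13082/(86 + (17/16)*0) = 13082/(86 + 0) = 13082/86 = 13082*(1/86) = 6541/43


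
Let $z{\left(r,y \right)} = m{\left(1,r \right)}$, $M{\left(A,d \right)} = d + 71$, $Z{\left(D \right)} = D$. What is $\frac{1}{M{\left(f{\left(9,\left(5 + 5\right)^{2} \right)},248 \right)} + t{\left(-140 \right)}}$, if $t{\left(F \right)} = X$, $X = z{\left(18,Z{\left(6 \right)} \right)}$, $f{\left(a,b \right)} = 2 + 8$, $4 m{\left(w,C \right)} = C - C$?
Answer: $\frac{1}{319} \approx 0.0031348$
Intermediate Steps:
$m{\left(w,C \right)} = 0$ ($m{\left(w,C \right)} = \frac{C - C}{4} = \frac{1}{4} \cdot 0 = 0$)
$f{\left(a,b \right)} = 10$
$M{\left(A,d \right)} = 71 + d$
$z{\left(r,y \right)} = 0$
$X = 0$
$t{\left(F \right)} = 0$
$\frac{1}{M{\left(f{\left(9,\left(5 + 5\right)^{2} \right)},248 \right)} + t{\left(-140 \right)}} = \frac{1}{\left(71 + 248\right) + 0} = \frac{1}{319 + 0} = \frac{1}{319}$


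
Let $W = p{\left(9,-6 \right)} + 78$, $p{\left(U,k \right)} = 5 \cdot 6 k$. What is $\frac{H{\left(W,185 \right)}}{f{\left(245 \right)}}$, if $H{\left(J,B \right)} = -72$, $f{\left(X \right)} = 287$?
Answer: $- \frac{72}{287} \approx -0.25087$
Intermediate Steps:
$p{\left(U,k \right)} = 30 k$
$W = -102$ ($W = 30 \left(-6\right) + 78 = -180 + 78 = -102$)
$\frac{H{\left(W,185 \right)}}{f{\left(245 \right)}} = - \frac{72}{287}$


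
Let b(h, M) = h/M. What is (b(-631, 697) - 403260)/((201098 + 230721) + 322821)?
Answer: -281072851/525984080 ≈ -0.53438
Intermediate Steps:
(b(-631, 697) - 403260)/((201098 + 230721) + 322821) = (-631/697 - 403260)/((201098 + 230721) + 322821) = (-631*1/697 - 403260)/(431819 + 322821) = (-631/697 - 403260)/754640 = -281072851/697*1/754640 = -281072851/525984080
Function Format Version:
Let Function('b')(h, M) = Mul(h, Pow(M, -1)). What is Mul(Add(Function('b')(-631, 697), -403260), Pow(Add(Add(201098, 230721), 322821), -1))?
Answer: Rational(-281072851, 525984080) ≈ -0.53438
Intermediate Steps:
Mul(Add(Function('b')(-631, 697), -403260), Pow(Add(Add(201098, 230721), 322821), -1)) = Mul(Add(Mul(-631, Pow(697, -1)), -403260), Pow(Add(Add(201098, 230721), 322821), -1)) = Mul(Add(Mul(-631, Rational(1, 697)), -403260), Pow(Add(431819, 322821), -1)) = Mul(Add(Rational(-631, 697), -403260), Pow(754640, -1)) = Mul(Rational(-281072851, 697), Rational(1, 754640)) = Rational(-281072851, 525984080)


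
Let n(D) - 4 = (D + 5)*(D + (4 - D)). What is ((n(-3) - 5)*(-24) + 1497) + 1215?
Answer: 2544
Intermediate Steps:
n(D) = 24 + 4*D (n(D) = 4 + (D + 5)*(D + (4 - D)) = 4 + (5 + D)*4 = 4 + (20 + 4*D) = 24 + 4*D)
((n(-3) - 5)*(-24) + 1497) + 1215 = (((24 + 4*(-3)) - 5)*(-24) + 1497) + 1215 = (((24 - 12) - 5)*(-24) + 1497) + 1215 = ((12 - 5)*(-24) + 1497) + 1215 = (7*(-24) + 1497) + 1215 = (-168 + 1497) + 1215 = 1329 + 1215 = 2544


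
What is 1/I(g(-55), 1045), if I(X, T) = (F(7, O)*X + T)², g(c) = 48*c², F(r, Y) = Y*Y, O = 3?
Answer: 1/1710458544025 ≈ 5.8464e-13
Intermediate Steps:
F(r, Y) = Y²
I(X, T) = (T + 9*X)² (I(X, T) = (3²*X + T)² = (9*X + T)² = (T + 9*X)²)
1/I(g(-55), 1045) = 1/((1045 + 9*(48*(-55)²))²) = 1/((1045 + 9*(48*3025))²) = 1/((1045 + 9*145200)²) = 1/((1045 + 1306800)²) = 1/(1307845²) = 1/1710458544025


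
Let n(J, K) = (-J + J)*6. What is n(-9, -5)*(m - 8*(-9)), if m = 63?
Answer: 0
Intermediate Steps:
n(J, K) = 0 (n(J, K) = 0*6 = 0)
n(-9, -5)*(m - 8*(-9)) = 0*(63 - 8*(-9)) = 0*(63 + 72) = 0*135 = 0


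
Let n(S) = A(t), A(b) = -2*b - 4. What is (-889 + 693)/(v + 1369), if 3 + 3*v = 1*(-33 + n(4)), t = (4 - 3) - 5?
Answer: -588/4075 ≈ -0.14429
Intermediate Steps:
t = -4 (t = 1 - 5 = -4)
A(b) = -4 - 2*b
n(S) = 4 (n(S) = -4 - 2*(-4) = -4 + 8 = 4)
v = -32/3 (v = -1 + (1*(-33 + 4))/3 = -1 + (1*(-29))/3 = -1 + (⅓)*(-29) = -1 - 29/3 = -32/3 ≈ -10.667)
(-889 + 693)/(v + 1369) = (-889 + 693)/(-32/3 + 1369) = -196/4075/3 = -196*3/4075 = -588/4075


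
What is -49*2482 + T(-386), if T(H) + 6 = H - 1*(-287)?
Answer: -121723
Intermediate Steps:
T(H) = 281 + H (T(H) = -6 + (H - 1*(-287)) = -6 + (H + 287) = -6 + (287 + H) = 281 + H)
-49*2482 + T(-386) = -49*2482 + (281 - 386) = -121618 - 105 = -121723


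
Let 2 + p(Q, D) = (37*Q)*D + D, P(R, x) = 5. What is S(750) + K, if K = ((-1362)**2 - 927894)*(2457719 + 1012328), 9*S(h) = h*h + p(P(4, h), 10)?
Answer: 28955287248808/9 ≈ 3.2173e+12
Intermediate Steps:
p(Q, D) = -2 + D + 37*D*Q (p(Q, D) = -2 + ((37*Q)*D + D) = -2 + (37*D*Q + D) = -2 + (D + 37*D*Q) = -2 + D + 37*D*Q)
S(h) = 1858/9 + h**2/9 (S(h) = (h*h + (-2 + 10 + 37*10*5))/9 = (h**2 + (-2 + 10 + 1850))/9 = (h**2 + 1858)/9 = (1858 + h**2)/9 = 1858/9 + h**2/9)
K = 3217254076050 (K = (1855044 - 927894)*3470047 = 927150*3470047 = 3217254076050)
S(750) + K = (1858/9 + (1/9)*750**2) + 3217254076050 = (1858/9 + (1/9)*562500) + 3217254076050 = (1858/9 + 62500) + 3217254076050 = 564358/9 + 3217254076050 = 28955287248808/9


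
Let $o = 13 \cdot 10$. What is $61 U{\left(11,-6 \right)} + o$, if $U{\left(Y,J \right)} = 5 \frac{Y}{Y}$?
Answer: $435$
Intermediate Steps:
$o = 130$
$U{\left(Y,J \right)} = 5$ ($U{\left(Y,J \right)} = 5 \cdot 1 = 5$)
$61 U{\left(11,-6 \right)} + o = 61 \cdot 5 + 130 = 305 + 130 = 435$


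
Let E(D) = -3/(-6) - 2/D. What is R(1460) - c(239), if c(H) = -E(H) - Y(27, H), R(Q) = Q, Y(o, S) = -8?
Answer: 694291/478 ≈ 1452.5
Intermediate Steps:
E(D) = ½ - 2/D (E(D) = -3*(-⅙) - 2/D = ½ - 2/D)
c(H) = 8 - (-4 + H)/(2*H) (c(H) = -(-4 + H)/(2*H) - 1*(-8) = -(-4 + H)/(2*H) + 8 = 8 - (-4 + H)/(2*H))
R(1460) - c(239) = 1460 - (15/2 + 2/239) = 1460 - 1*3589/478 = 1460 - 3589/478 = 694291/478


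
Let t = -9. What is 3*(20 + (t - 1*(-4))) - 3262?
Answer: -3217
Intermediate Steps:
3*(20 + (t - 1*(-4))) - 3262 = 3*(20 + (-9 - 1*(-4))) - 3262 = 3*(20 + (-9 + 4)) - 3262 = 3*(20 - 5) - 3262 = 3*15 - 3262 = 45 - 3262 = -3217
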